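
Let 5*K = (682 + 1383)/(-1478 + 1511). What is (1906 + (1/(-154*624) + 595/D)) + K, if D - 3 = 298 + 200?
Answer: 30807451417/16048032 ≈ 1919.7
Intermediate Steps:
K = 413/33 (K = ((682 + 1383)/(-1478 + 1511))/5 = (2065/33)/5 = (2065*(1/33))/5 = (⅕)*(2065/33) = 413/33 ≈ 12.515)
D = 501 (D = 3 + (298 + 200) = 3 + 498 = 501)
(1906 + (1/(-154*624) + 595/D)) + K = (1906 + (1/(-154*624) + 595/501)) + 413/33 = (1906 + (-1/154*1/624 + 595*(1/501))) + 413/33 = (1906 + (-1/96096 + 595/501)) + 413/33 = (1906 + 19058873/16048032) + 413/33 = 30606607865/16048032 + 413/33 = 30807451417/16048032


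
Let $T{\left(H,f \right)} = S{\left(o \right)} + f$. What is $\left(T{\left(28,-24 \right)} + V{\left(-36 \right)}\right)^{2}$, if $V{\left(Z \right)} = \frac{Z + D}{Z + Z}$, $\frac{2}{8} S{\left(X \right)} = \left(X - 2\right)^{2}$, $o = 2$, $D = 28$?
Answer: $\frac{46225}{81} \approx 570.68$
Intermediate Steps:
$S{\left(X \right)} = 4 \left(-2 + X\right)^{2}$ ($S{\left(X \right)} = 4 \left(X - 2\right)^{2} = 4 \left(-2 + X\right)^{2}$)
$V{\left(Z \right)} = \frac{28 + Z}{2 Z}$ ($V{\left(Z \right)} = \frac{Z + 28}{Z + Z} = \frac{28 + Z}{2 Z}$)
$T{\left(H,f \right)} = f$ ($T{\left(H,f \right)} = 4 \left(-2 + 2\right)^{2} + f = 4 \cdot 0^{2} + f = 4 \cdot 0 + f = 0 + f = f$)
$\left(T{\left(28,-24 \right)} + V{\left(-36 \right)}\right)^{2} = \left(-24 + \frac{28 - 36}{2 \left(-36\right)}\right)^{2} = \left(-24 + \frac{1}{2} \left(- \frac{1}{36}\right) \left(-8\right)\right)^{2} = \left(-24 + \frac{1}{9}\right)^{2} = \left(- \frac{215}{9}\right)^{2} = \frac{46225}{81}$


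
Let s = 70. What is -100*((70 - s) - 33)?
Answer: 3300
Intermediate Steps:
-100*((70 - s) - 33) = -100*((70 - 1*70) - 33) = -100*((70 - 70) - 33) = -100*(0 - 33) = -100*(-33) = 3300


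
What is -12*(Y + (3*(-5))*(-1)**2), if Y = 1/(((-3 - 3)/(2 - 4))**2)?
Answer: 536/3 ≈ 178.67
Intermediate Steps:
Y = 1/9 (Y = 1/((-6/(-2))**2) = 1/((-6*(-1/2))**2) = 1/(3**2) = 1/9 ≈ 0.11111)
-12*(Y + (3*(-5))*(-1)**2) = -12*(1/9 + (3*(-5))*(-1)**2) = -12*(1/9 - 15*1) = -12*(1/9 - 15) = -12*(-134/9) = 536/3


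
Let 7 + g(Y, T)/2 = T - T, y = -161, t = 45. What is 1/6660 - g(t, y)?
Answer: 93241/6660 ≈ 14.000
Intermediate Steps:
g(Y, T) = -14 (g(Y, T) = -14 + 2*(T - T) = -14 + 2*0 = -14 + 0 = -14)
1/6660 - g(t, y) = 1/6660 - 1*(-14) = 1/6660 + 14 = 93241/6660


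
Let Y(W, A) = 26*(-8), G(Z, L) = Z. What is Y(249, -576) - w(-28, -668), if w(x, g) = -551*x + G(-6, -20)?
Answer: -15630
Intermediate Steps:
w(x, g) = -6 - 551*x (w(x, g) = -551*x - 6 = -6 - 551*x)
Y(W, A) = -208
Y(249, -576) - w(-28, -668) = -208 - (-6 - 551*(-28)) = -208 - (-6 + 15428) = -208 - 1*15422 = -208 - 15422 = -15630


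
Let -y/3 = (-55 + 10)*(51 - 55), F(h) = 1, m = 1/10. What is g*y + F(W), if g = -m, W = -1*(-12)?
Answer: 55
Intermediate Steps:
m = ⅒ ≈ 0.10000
W = 12
y = -540 (y = -3*(-55 + 10)*(51 - 55) = -(-135)*(-4) = -3*180 = -540)
g = -⅒ (g = -1*⅒ = -⅒ ≈ -0.10000)
g*y + F(W) = -⅒*(-540) + 1 = 54 + 1 = 55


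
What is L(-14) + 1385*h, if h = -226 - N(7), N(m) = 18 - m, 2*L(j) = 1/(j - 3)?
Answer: -11160331/34 ≈ -3.2825e+5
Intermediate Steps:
L(j) = 1/(2*(-3 + j)) (L(j) = 1/(2*(j - 3)) = 1/(2*(-3 + j)))
h = -237 (h = -226 - (18 - 1*7) = -226 - (18 - 7) = -226 - 1*11 = -226 - 11 = -237)
L(-14) + 1385*h = 1/(2*(-3 - 14)) + 1385*(-237) = (½)/(-17) - 328245 = (½)*(-1/17) - 328245 = -1/34 - 328245 = -11160331/34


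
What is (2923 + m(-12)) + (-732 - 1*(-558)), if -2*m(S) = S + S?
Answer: 2761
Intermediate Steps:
m(S) = -S (m(S) = -(S + S)/2 = -S)
(2923 + m(-12)) + (-732 - 1*(-558)) = (2923 - 1*(-12)) + (-732 - 1*(-558)) = (2923 + 12) + (-732 + 558) = 2935 - 174 = 2761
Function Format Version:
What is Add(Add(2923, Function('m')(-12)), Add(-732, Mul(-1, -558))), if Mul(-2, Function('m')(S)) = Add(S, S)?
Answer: 2761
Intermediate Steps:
Function('m')(S) = Mul(-1, S) (Function('m')(S) = Mul(Rational(-1, 2), Add(S, S)) = Mul(Rational(-1, 2), Mul(2, S)) = Mul(-1, S))
Add(Add(2923, Function('m')(-12)), Add(-732, Mul(-1, -558))) = Add(Add(2923, Mul(-1, -12)), Add(-732, Mul(-1, -558))) = Add(Add(2923, 12), Add(-732, 558)) = Add(2935, -174) = 2761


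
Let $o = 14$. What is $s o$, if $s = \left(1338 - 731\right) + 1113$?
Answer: $24080$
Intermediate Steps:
$s = 1720$ ($s = 607 + 1113 = 1720$)
$s o = 1720 \cdot 14 = 24080$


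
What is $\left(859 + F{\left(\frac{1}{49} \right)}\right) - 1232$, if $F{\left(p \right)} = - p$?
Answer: $- \frac{18278}{49} \approx -373.02$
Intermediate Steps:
$\left(859 + F{\left(\frac{1}{49} \right)}\right) - 1232 = \left(859 - \frac{1}{49}\right) - 1232 = \frac{42090}{49} - 1232 = - \frac{18278}{49}$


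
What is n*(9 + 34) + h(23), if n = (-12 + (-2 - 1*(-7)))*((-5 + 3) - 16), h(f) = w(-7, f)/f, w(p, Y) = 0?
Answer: 5418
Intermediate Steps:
h(f) = 0 (h(f) = 0/f = 0)
n = 126 (n = (-12 + (-2 + 7))*(-2 - 16) = (-12 + 5)*(-18) = -7*(-18) = 126)
n*(9 + 34) + h(23) = 126*(9 + 34) + 0 = 126*43 + 0 = 5418 + 0 = 5418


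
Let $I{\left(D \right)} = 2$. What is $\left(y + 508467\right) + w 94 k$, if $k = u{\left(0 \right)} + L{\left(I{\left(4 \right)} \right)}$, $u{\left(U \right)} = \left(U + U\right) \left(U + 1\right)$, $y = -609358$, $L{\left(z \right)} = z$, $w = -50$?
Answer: $-110291$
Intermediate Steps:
$u{\left(U \right)} = 2 U \left(1 + U\right)$
$k = 2$ ($k = 2 \cdot 0 \left(1 + 0\right) + 2 = 2 \cdot 0 \cdot 1 + 2 = 0 + 2 = 2$)
$\left(y + 508467\right) + w 94 k = \left(-609358 + 508467\right) + \left(-50\right) 94 \cdot 2 = -100891 - 9400 = -110291$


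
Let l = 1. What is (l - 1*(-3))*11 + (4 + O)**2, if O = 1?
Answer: 69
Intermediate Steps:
(l - 1*(-3))*11 + (4 + O)**2 = (1 - 1*(-3))*11 + (4 + 1)**2 = (1 + 3)*11 + 5**2 = 4*11 + 25 = 44 + 25 = 69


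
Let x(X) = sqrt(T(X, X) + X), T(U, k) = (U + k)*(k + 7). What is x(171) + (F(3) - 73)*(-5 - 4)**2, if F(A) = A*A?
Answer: -5184 + 3*sqrt(6783) ≈ -4936.9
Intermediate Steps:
F(A) = A**2
T(U, k) = (7 + k)*(U + k) (T(U, k) = (U + k)*(7 + k) = (7 + k)*(U + k))
x(X) = sqrt(2*X**2 + 15*X) (x(X) = sqrt((X**2 + 7*X + 7*X + X*X) + X) = sqrt((X**2 + 7*X + 7*X + X**2) + X) = sqrt((2*X**2 + 14*X) + X) = sqrt(2*X**2 + 15*X))
x(171) + (F(3) - 73)*(-5 - 4)**2 = sqrt(171*(15 + 2*171)) + (3**2 - 73)*(-5 - 4)**2 = sqrt(171*(15 + 342)) + (9 - 73)*(-9)**2 = sqrt(171*357) - 64*81 = sqrt(61047) - 5184 = 3*sqrt(6783) - 5184 = -5184 + 3*sqrt(6783)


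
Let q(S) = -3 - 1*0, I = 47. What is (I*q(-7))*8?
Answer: -1128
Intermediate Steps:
q(S) = -3 (q(S) = -3 + 0 = -3)
(I*q(-7))*8 = (47*(-3))*8 = -141*8 = -1128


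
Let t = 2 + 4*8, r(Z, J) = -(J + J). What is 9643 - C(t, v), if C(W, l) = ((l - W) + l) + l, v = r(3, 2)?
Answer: 9689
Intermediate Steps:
r(Z, J) = -2*J
v = -4 (v = -2*2 = -4)
t = 34 (t = 2 + 32 = 34)
C(W, l) = -W + 3*l (C(W, l) = (-W + 2*l) + l = -W + 3*l)
9643 - C(t, v) = 9643 - (-1*34 + 3*(-4)) = 9643 - (-34 - 12) = 9643 - 1*(-46) = 9643 + 46 = 9689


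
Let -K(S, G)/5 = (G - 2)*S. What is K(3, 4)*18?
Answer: -540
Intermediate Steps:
K(S, G) = -5*S*(-2 + G) (K(S, G) = -5*(G - 2)*S = -5*(-2 + G)*S = -5*S*(-2 + G))
K(3, 4)*18 = (5*3*(2 - 1*4))*18 = (5*3*(2 - 4))*18 = (5*3*(-2))*18 = -30*18 = -540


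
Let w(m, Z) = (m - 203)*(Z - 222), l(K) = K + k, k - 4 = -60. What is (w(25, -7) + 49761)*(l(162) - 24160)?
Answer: -2177440242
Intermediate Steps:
k = -56 (k = 4 - 60 = -56)
l(K) = -56 + K (l(K) = K - 56 = -56 + K)
w(m, Z) = (-222 + Z)*(-203 + m) (w(m, Z) = (-203 + m)*(-222 + Z) = (-222 + Z)*(-203 + m))
(w(25, -7) + 49761)*(l(162) - 24160) = ((45066 - 222*25 - 203*(-7) - 7*25) + 49761)*((-56 + 162) - 24160) = ((45066 - 5550 + 1421 - 175) + 49761)*(106 - 24160) = (40762 + 49761)*(-24054) = 90523*(-24054) = -2177440242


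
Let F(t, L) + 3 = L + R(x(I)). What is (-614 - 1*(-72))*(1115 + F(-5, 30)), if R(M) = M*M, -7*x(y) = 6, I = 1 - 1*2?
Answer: -30348748/49 ≈ -6.1936e+5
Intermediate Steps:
I = -1 (I = 1 - 2 = -1)
x(y) = -6/7 (x(y) = -⅐*6 = -6/7)
R(M) = M²
F(t, L) = -111/49 + L (F(t, L) = -3 + (L + (-6/7)²) = -3 + (L + 36/49) = -3 + (36/49 + L) = -111/49 + L)
(-614 - 1*(-72))*(1115 + F(-5, 30)) = (-614 - 1*(-72))*(1115 + (-111/49 + 30)) = (-614 + 72)*(1115 + 1359/49) = -542*55994/49 = -30348748/49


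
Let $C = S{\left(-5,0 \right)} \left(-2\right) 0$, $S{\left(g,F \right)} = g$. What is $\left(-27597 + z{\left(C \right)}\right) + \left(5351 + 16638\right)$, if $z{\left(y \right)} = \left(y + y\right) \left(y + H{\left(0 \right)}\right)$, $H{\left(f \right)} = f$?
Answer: $-5608$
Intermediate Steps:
$C = 0$ ($C = \left(-5\right) \left(-2\right) 0 = 10 \cdot 0 = 0$)
$z{\left(y \right)} = 2 y^{2}$ ($z{\left(y \right)} = \left(y + y\right) \left(y + 0\right) = 2 y y = 2 y^{2}$)
$\left(-27597 + z{\left(C \right)}\right) + \left(5351 + 16638\right) = \left(-27597 + 2 \cdot 0^{2}\right) + \left(5351 + 16638\right) = \left(-27597 + 2 \cdot 0\right) + 21989 = \left(-27597 + 0\right) + 21989 = -27597 + 21989 = -5608$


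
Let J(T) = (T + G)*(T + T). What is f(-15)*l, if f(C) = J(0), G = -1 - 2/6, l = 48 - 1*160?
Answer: 0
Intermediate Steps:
l = -112 (l = 48 - 160 = -112)
G = -4/3 (G = -1 - 2*⅙ = -1 - ⅓ = -4/3 ≈ -1.3333)
J(T) = 2*T*(-4/3 + T) (J(T) = (T - 4/3)*(T + T) = (-4/3 + T)*(2*T) = 2*T*(-4/3 + T))
f(C) = 0 (f(C) = (⅔)*0*(-4 + 3*0) = (⅔)*0*(-4 + 0) = (⅔)*0*(-4) = 0)
f(-15)*l = 0*(-112) = 0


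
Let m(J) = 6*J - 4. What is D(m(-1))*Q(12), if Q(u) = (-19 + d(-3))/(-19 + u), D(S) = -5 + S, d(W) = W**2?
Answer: -150/7 ≈ -21.429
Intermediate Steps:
m(J) = -4 + 6*J
Q(u) = -10/(-19 + u) (Q(u) = (-19 + (-3)**2)/(-19 + u) = (-19 + 9)/(-19 + u) = -10/(-19 + u))
D(m(-1))*Q(12) = (-5 + (-4 + 6*(-1)))*(-10/(-19 + 12)) = (-5 + (-4 - 6))*(-10/(-7)) = (-5 - 10)*(-10*(-1/7)) = -15*10/7 = -150/7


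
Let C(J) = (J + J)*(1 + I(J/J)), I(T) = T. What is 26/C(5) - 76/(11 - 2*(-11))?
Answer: -331/330 ≈ -1.0030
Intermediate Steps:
C(J) = 4*J (C(J) = (J + J)*(1 + J/J) = (2*J)*(1 + 1) = (2*J)*2 = 4*J)
26/C(5) - 76/(11 - 2*(-11)) = 26/((4*5)) - 76/(11 - 2*(-11)) = 26/20 - 76/(11 + 22) = 26*(1/20) - 76/33 = 13/10 - 76*1/33 = 13/10 - 76/33 = -331/330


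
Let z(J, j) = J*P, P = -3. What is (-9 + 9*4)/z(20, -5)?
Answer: -9/20 ≈ -0.45000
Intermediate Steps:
z(J, j) = -3*J (z(J, j) = J*(-3) = -3*J)
(-9 + 9*4)/z(20, -5) = (-9 + 9*4)/((-3*20)) = (-9 + 36)/(-60) = 27*(-1/60) = -9/20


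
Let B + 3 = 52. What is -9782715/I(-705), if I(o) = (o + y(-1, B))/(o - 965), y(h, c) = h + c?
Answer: -5445711350/219 ≈ -2.4866e+7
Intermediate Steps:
B = 49 (B = -3 + 52 = 49)
y(h, c) = c + h
I(o) = (48 + o)/(-965 + o) (I(o) = (o + (49 - 1))/(o - 965) = (o + 48)/(-965 + o) = (48 + o)/(-965 + o))
-9782715/I(-705) = -9782715*(-965 - 705)/(48 - 705) = -9782715/(-657/(-1670)) = -9782715/((-1/1670*(-657))) = -9782715/657/1670 = -9782715*1670/657 = -5445711350/219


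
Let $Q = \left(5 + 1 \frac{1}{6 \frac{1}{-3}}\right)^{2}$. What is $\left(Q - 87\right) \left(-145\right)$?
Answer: $\frac{38715}{4} \approx 9678.8$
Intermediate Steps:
$Q = \frac{81}{4}$ ($Q = \left(5 + 1 \frac{1}{6 \left(- \frac{1}{3}\right)}\right)^{2} = \left(5 + 1 \frac{1}{-2}\right)^{2} = \left(5 + 1 \left(- \frac{1}{2}\right)\right)^{2} = \left(5 - \frac{1}{2}\right)^{2} = \left(\frac{9}{2}\right)^{2} = \frac{81}{4} \approx 20.25$)
$\left(Q - 87\right) \left(-145\right) = \left(\frac{81}{4} - 87\right) \left(-145\right) = \left(- \frac{267}{4}\right) \left(-145\right) = \frac{38715}{4}$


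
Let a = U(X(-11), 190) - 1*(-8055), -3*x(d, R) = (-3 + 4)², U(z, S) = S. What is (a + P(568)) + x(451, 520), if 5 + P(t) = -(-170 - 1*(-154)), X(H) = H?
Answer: 24767/3 ≈ 8255.7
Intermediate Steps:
x(d, R) = -⅓ (x(d, R) = -(-3 + 4)²/3 = -⅓*1² = -⅓*1 = -⅓)
P(t) = 11 (P(t) = -5 - (-170 - 1*(-154)) = -5 - (-170 + 154) = -5 - 1*(-16) = -5 + 16 = 11)
a = 8245 (a = 190 - 1*(-8055) = 190 + 8055 = 8245)
(a + P(568)) + x(451, 520) = (8245 + 11) - ⅓ = 8256 - ⅓ = 24767/3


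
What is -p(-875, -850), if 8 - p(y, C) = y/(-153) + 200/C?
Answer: -385/153 ≈ -2.5163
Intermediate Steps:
p(y, C) = 8 - 200/C + y/153 (p(y, C) = 8 - (y/(-153) + 200/C) = 8 - (y*(-1/153) + 200/C) = 8 - (-y/153 + 200/C) = 8 - (200/C - y/153) = 8 + (-200/C + y/153) = 8 - 200/C + y/153)
-p(-875, -850) = -(8 - 200/(-850) + (1/153)*(-875)) = -(8 - 200*(-1/850) - 875/153) = -(8 + 4/17 - 875/153) = -1*385/153 = -385/153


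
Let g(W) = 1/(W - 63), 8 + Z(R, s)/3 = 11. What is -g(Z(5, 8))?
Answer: 1/54 ≈ 0.018519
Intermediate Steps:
Z(R, s) = 9 (Z(R, s) = -24 + 3*11 = -24 + 33 = 9)
g(W) = 1/(-63 + W)
-g(Z(5, 8)) = -1/(-63 + 9) = -1/(-54) = -1*(-1/54) = 1/54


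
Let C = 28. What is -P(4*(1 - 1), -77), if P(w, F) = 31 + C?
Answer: -59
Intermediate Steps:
P(w, F) = 59 (P(w, F) = 31 + 28 = 59)
-P(4*(1 - 1), -77) = -1*59 = -59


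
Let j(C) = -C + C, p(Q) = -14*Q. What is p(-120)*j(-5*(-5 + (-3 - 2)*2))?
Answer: 0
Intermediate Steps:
j(C) = 0
p(-120)*j(-5*(-5 + (-3 - 2)*2)) = -14*(-120)*0 = 1680*0 = 0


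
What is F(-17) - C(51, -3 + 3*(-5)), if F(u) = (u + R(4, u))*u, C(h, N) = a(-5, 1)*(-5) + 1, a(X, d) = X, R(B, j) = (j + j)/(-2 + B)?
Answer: 552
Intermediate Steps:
R(B, j) = 2*j/(-2 + B) (R(B, j) = (2*j)/(-2 + B) = 2*j/(-2 + B))
C(h, N) = 26 (C(h, N) = -5*(-5) + 1 = 25 + 1 = 26)
F(u) = 2*u**2 (F(u) = (u + 2*u/(-2 + 4))*u = (u + 2*u/2)*u = (u + 2*u*(1/2))*u = (u + u)*u = (2*u)*u = 2*u**2)
F(-17) - C(51, -3 + 3*(-5)) = 2*(-17)**2 - 1*26 = 2*289 - 26 = 578 - 26 = 552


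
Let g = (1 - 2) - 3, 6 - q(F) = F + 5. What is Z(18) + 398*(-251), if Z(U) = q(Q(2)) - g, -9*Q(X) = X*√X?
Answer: -99893 + 2*√2/9 ≈ -99893.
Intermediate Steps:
Q(X) = -X^(3/2)/9 (Q(X) = -X*√X/9 = -X^(3/2)/9)
q(F) = 1 - F (q(F) = 6 - (F + 5) = 6 - (5 + F) = 6 + (-5 - F) = 1 - F)
g = -4 (g = -1 - 3 = -4)
Z(U) = 5 + 2*√2/9 (Z(U) = (1 - (-1)*2^(3/2)/9) - 1*(-4) = (1 - (-1)*2*√2/9) + 4 = (1 - (-2)*√2/9) + 4 = (1 + 2*√2/9) + 4 = 5 + 2*√2/9)
Z(18) + 398*(-251) = (5 + 2*√2/9) + 398*(-251) = (5 + 2*√2/9) - 99898 = -99893 + 2*√2/9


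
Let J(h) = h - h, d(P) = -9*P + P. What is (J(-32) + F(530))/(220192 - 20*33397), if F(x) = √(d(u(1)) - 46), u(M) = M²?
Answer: -3*I*√6/447748 ≈ -1.6412e-5*I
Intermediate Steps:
d(P) = -8*P
J(h) = 0
F(x) = 3*I*√6 (F(x) = √(-8*1² - 46) = √(-8*1 - 46) = √(-8 - 46) = √(-54) = 3*I*√6)
(J(-32) + F(530))/(220192 - 20*33397) = (0 + 3*I*√6)/(220192 - 20*33397) = (3*I*√6)/(220192 - 667940) = (3*I*√6)/(-447748) = (3*I*√6)*(-1/447748) = -3*I*√6/447748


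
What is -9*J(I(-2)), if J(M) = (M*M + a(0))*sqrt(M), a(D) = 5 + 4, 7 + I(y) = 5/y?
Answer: -3573*I*sqrt(38)/8 ≈ -2753.2*I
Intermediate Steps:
I(y) = -7 + 5/y
a(D) = 9
J(M) = sqrt(M)*(9 + M**2) (J(M) = (M*M + 9)*sqrt(M) = (M**2 + 9)*sqrt(M) = (9 + M**2)*sqrt(M) = sqrt(M)*(9 + M**2))
-9*J(I(-2)) = -9*sqrt(-7 + 5/(-2))*(9 + (-7 + 5/(-2))**2) = -9*sqrt(-7 + 5*(-1/2))*(9 + (-7 + 5*(-1/2))**2) = -9*sqrt(-7 - 5/2)*(9 + (-7 - 5/2)**2) = -9*sqrt(-19/2)*(9 + (-19/2)**2) = -9*I*sqrt(38)/2*(9 + 361/4) = -9*I*sqrt(38)/2*397/4 = -3573*I*sqrt(38)/8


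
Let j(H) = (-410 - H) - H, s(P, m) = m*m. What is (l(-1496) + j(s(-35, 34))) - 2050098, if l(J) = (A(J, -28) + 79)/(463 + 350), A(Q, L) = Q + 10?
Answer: -556314689/271 ≈ -2.0528e+6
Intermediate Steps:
A(Q, L) = 10 + Q
s(P, m) = m**2
l(J) = 89/813 + J/813 (l(J) = ((10 + J) + 79)/(463 + 350) = (89 + J)/813 = (89 + J)*(1/813) = 89/813 + J/813)
j(H) = -410 - 2*H
(l(-1496) + j(s(-35, 34))) - 2050098 = ((89/813 + (1/813)*(-1496)) + (-410 - 2*34**2)) - 2050098 = ((89/813 - 1496/813) + (-410 - 2*1156)) - 2050098 = (-469/271 + (-410 - 2312)) - 2050098 = (-469/271 - 2722) - 2050098 = -738131/271 - 2050098 = -556314689/271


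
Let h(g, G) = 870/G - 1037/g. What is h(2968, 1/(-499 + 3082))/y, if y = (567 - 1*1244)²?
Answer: 6669718243/1360320472 ≈ 4.9030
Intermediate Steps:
y = 458329 (y = (567 - 1244)² = (-677)² = 458329)
h(g, G) = -1037/g + 870/G
h(2968, 1/(-499 + 3082))/y = (-1037/2968 + 870/(1/(-499 + 3082)))/458329 = (-1037*1/2968 + 870/(1/2583))*(1/458329) = (-1037/2968 + 870/(1/2583))*(1/458329) = (-1037/2968 + 870*2583)*(1/458329) = (-1037/2968 + 2247210)*(1/458329) = (6669718243/2968)*(1/458329) = 6669718243/1360320472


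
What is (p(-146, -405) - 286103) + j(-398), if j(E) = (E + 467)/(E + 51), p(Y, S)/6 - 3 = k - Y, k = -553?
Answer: -100118938/347 ≈ -2.8853e+5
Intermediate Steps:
p(Y, S) = -3300 - 6*Y (p(Y, S) = 18 + 6*(-553 - Y) = 18 + (-3318 - 6*Y) = -3300 - 6*Y)
j(E) = (467 + E)/(51 + E)
(p(-146, -405) - 286103) + j(-398) = ((-3300 - 6*(-146)) - 286103) + (467 - 398)/(51 - 398) = ((-3300 + 876) - 286103) + 69/(-347) = (-2424 - 286103) - 1/347*69 = -288527 - 69/347 = -100118938/347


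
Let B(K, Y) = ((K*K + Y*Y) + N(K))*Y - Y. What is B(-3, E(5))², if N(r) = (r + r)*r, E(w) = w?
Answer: 65025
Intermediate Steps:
N(r) = 2*r² (N(r) = (2*r)*r = 2*r²)
B(K, Y) = -Y + Y*(Y² + 3*K²) (B(K, Y) = ((K*K + Y*Y) + 2*K²)*Y - Y = ((K² + Y²) + 2*K²)*Y - Y = (Y² + 3*K²)*Y - Y = Y*(Y² + 3*K²) - Y = -Y + Y*(Y² + 3*K²))
B(-3, E(5))² = (5*(-1 + 5² + 3*(-3)²))² = (5*(-1 + 25 + 3*9))² = (5*(-1 + 25 + 27))² = (5*51)² = 255² = 65025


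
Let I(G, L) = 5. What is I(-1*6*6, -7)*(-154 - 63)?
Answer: -1085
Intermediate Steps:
I(-1*6*6, -7)*(-154 - 63) = 5*(-154 - 63) = 5*(-217) = -1085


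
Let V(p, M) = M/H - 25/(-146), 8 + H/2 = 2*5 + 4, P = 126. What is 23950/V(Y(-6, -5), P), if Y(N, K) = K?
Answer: 1748350/779 ≈ 2244.4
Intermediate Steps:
H = 12 (H = -16 + 2*(2*5 + 4) = -16 + 2*(10 + 4) = -16 + 2*14 = -16 + 28 = 12)
V(p, M) = 25/146 + M/12 (V(p, M) = M/12 - 25/(-146) = M*(1/12) - 25*(-1/146) = M/12 + 25/146 = 25/146 + M/12)
23950/V(Y(-6, -5), P) = 23950/(25/146 + (1/12)*126) = 23950/(25/146 + 21/2) = 23950/(779/73) = 23950*(73/779) = 1748350/779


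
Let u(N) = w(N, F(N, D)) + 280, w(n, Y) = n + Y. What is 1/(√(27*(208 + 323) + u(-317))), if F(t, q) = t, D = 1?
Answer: √13983/13983 ≈ 0.0084567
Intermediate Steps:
w(n, Y) = Y + n
u(N) = 280 + 2*N (u(N) = (N + N) + 280 = 2*N + 280 = 280 + 2*N)
1/(√(27*(208 + 323) + u(-317))) = 1/(√(27*(208 + 323) + (280 + 2*(-317)))) = 1/(√(27*531 + (280 - 634))) = 1/(√(14337 - 354)) = 1/(√13983) = √13983/13983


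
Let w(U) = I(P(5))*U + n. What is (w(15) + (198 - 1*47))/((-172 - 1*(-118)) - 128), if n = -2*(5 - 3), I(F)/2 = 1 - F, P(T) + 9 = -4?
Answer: -81/26 ≈ -3.1154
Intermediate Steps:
P(T) = -13 (P(T) = -9 - 4 = -13)
I(F) = 2 - 2*F (I(F) = 2*(1 - F) = 2 - 2*F)
n = -4 (n = -2*2 = -4)
w(U) = -4 + 28*U (w(U) = (2 - 2*(-13))*U - 4 = (2 + 26)*U - 4 = 28*U - 4 = -4 + 28*U)
(w(15) + (198 - 1*47))/((-172 - 1*(-118)) - 128) = ((-4 + 28*15) + (198 - 1*47))/((-172 - 1*(-118)) - 128) = ((-4 + 420) + (198 - 47))/((-172 + 118) - 128) = (416 + 151)/(-54 - 128) = 567/(-182) = 567*(-1/182) = -81/26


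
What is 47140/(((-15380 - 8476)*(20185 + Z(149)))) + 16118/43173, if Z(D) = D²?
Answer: 1357987367489/3637902386664 ≈ 0.37329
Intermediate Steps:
47140/(((-15380 - 8476)*(20185 + Z(149)))) + 16118/43173 = 47140/(((-15380 - 8476)*(20185 + 149²))) + 16118/43173 = 47140/((-23856*(20185 + 22201))) + 16118*(1/43173) = 47140/((-23856*42386)) + 16118/43173 = 47140/(-1011160416) + 16118/43173 = 47140*(-1/1011160416) + 16118/43173 = -11785/252790104 + 16118/43173 = 1357987367489/3637902386664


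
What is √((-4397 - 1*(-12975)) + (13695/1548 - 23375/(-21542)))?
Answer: √66319319324663007/2778918 ≈ 92.671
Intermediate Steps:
√((-4397 - 1*(-12975)) + (13695/1548 - 23375/(-21542))) = √((-4397 + 12975) + (13695*(1/1548) - 23375*(-1/21542))) = √(8578 + (4565/516 + 23375/21542)) = √(8578 + 55200365/5557836) = √(47730317573/5557836) = √66319319324663007/2778918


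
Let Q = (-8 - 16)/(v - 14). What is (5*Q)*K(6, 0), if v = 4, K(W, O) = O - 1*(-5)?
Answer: 60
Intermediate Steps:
K(W, O) = 5 + O (K(W, O) = O + 5 = 5 + O)
Q = 12/5 (Q = (-8 - 16)/(4 - 14) = -24/(-10) = -24*(-⅒) = 12/5 ≈ 2.4000)
(5*Q)*K(6, 0) = (5*(12/5))*(5 + 0) = 12*5 = 60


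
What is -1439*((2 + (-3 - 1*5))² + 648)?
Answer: -984276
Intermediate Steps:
-1439*((2 + (-3 - 1*5))² + 648) = -1439*((2 + (-3 - 5))² + 648) = -1439*((2 - 8)² + 648) = -1439*((-6)² + 648) = -1439*(36 + 648) = -1439*684 = -984276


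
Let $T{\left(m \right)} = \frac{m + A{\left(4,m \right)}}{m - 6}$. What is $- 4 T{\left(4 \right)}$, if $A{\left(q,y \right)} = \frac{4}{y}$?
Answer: $10$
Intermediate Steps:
$T{\left(m \right)} = \frac{m + \frac{4}{m}}{-6 + m}$ ($T{\left(m \right)} = \frac{m + \frac{4}{m}}{m - 6} = \frac{m + \frac{4}{m}}{-6 + m}$)
$- 4 T{\left(4 \right)} = - 4 \frac{4 + 4^{2}}{4 \left(-6 + 4\right)} = - 4 \frac{4 + 16}{4 \left(-2\right)} = - 4 \cdot \frac{1}{4} \left(- \frac{1}{2}\right) 20 = \left(-4\right) \left(- \frac{5}{2}\right) = 10$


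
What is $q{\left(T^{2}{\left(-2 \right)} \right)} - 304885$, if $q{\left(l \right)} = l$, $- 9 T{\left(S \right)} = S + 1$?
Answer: $- \frac{24695684}{81} \approx -3.0489 \cdot 10^{5}$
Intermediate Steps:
$T{\left(S \right)} = - \frac{1}{9} - \frac{S}{9}$ ($T{\left(S \right)} = - \frac{S + 1}{9} = - \frac{1 + S}{9} = - \frac{1}{9} - \frac{S}{9}$)
$q{\left(T^{2}{\left(-2 \right)} \right)} - 304885 = \left(- \frac{1}{9} - - \frac{2}{9}\right)^{2} - 304885 = \left(- \frac{1}{9} + \frac{2}{9}\right)^{2} - 304885 = \left(\frac{1}{9}\right)^{2} - 304885 = \frac{1}{81} - 304885 = - \frac{24695684}{81}$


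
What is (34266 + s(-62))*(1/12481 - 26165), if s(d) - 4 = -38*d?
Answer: -11960783021864/12481 ≈ -9.5832e+8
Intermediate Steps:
s(d) = 4 - 38*d
(34266 + s(-62))*(1/12481 - 26165) = (34266 + (4 - 38*(-62)))*(1/12481 - 26165) = (34266 + (4 + 2356))*(1/12481 - 26165) = (34266 + 2360)*(-326565364/12481) = 36626*(-326565364/12481) = -11960783021864/12481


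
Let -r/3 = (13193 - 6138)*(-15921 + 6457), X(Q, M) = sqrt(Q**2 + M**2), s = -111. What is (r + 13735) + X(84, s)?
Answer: 200319295 + 3*sqrt(2153) ≈ 2.0032e+8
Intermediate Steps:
X(Q, M) = sqrt(M**2 + Q**2)
r = 200305560 (r = -3*(13193 - 6138)*(-15921 + 6457) = -21165*(-9464) = -3*(-66768520) = 200305560)
(r + 13735) + X(84, s) = (200305560 + 13735) + sqrt((-111)**2 + 84**2) = 200319295 + sqrt(12321 + 7056) = 200319295 + sqrt(19377) = 200319295 + 3*sqrt(2153)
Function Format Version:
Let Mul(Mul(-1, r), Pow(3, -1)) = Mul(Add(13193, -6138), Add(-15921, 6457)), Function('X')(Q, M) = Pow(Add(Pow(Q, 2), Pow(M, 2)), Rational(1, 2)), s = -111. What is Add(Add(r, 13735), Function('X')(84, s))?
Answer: Add(200319295, Mul(3, Pow(2153, Rational(1, 2)))) ≈ 2.0032e+8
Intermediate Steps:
Function('X')(Q, M) = Pow(Add(Pow(M, 2), Pow(Q, 2)), Rational(1, 2))
r = 200305560 (r = Mul(-3, Mul(Add(13193, -6138), Add(-15921, 6457))) = Mul(-3, Mul(7055, -9464)) = Mul(-3, -66768520) = 200305560)
Add(Add(r, 13735), Function('X')(84, s)) = Add(Add(200305560, 13735), Pow(Add(Pow(-111, 2), Pow(84, 2)), Rational(1, 2))) = Add(200319295, Pow(Add(12321, 7056), Rational(1, 2))) = Add(200319295, Pow(19377, Rational(1, 2))) = Add(200319295, Mul(3, Pow(2153, Rational(1, 2))))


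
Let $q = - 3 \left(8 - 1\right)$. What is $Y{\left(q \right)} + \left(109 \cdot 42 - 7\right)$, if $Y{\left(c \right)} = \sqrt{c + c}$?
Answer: $4571 + i \sqrt{42} \approx 4571.0 + 6.4807 i$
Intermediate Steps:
$q = -21$ ($q = \left(-3\right) 7 = -21$)
$Y{\left(c \right)} = \sqrt{2} \sqrt{c}$ ($Y{\left(c \right)} = \sqrt{2 c} = \sqrt{2} \sqrt{c}$)
$Y{\left(q \right)} + \left(109 \cdot 42 - 7\right) = \sqrt{2} \sqrt{-21} + \left(109 \cdot 42 - 7\right) = \sqrt{2} i \sqrt{21} + \left(4578 - 7\right) = i \sqrt{42} + 4571 = 4571 + i \sqrt{42}$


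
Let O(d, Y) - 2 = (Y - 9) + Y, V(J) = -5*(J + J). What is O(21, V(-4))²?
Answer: 5329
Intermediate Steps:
V(J) = -10*J
O(d, Y) = -7 + 2*Y (O(d, Y) = 2 + ((Y - 9) + Y) = 2 + ((-9 + Y) + Y) = 2 + (-9 + 2*Y) = -7 + 2*Y)
O(21, V(-4))² = (-7 + 2*(-10*(-4)))² = (-7 + 2*40)² = (-7 + 80)² = 73² = 5329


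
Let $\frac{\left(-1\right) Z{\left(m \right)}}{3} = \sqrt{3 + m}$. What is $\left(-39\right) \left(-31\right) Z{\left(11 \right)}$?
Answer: $- 3627 \sqrt{14} \approx -13571.0$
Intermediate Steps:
$Z{\left(m \right)} = - 3 \sqrt{3 + m}$
$\left(-39\right) \left(-31\right) Z{\left(11 \right)} = \left(-39\right) \left(-31\right) \left(- 3 \sqrt{3 + 11}\right) = 1209 \left(- 3 \sqrt{14}\right) = - 3627 \sqrt{14}$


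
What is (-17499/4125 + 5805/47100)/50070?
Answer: -3556699/43235445000 ≈ -8.2263e-5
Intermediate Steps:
(-17499/4125 + 5805/47100)/50070 = (-17499*1/4125 + 5805*(1/47100))*(1/50070) = (-5833/1375 + 387/3140)*(1/50070) = -3556699/863500*1/50070 = -3556699/43235445000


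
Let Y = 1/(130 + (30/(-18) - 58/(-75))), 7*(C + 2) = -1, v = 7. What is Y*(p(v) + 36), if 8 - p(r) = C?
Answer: 24225/67781 ≈ 0.35740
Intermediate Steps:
C = -15/7 (C = -2 + (⅐)*(-1) = -2 - ⅐ = -15/7 ≈ -2.1429)
p(r) = 71/7 (p(r) = 8 - 1*(-15/7) = 8 + 15/7 = 71/7)
Y = 75/9683 (Y = 1/(130 + (30*(-1/18) - 58*(-1/75))) = 1/(130 + (-5/3 + 58/75)) = 1/(130 - 67/75) = 1/(9683/75) = 75/9683 ≈ 0.0077455)
Y*(p(v) + 36) = 75*(71/7 + 36)/9683 = (75/9683)*(323/7) = 24225/67781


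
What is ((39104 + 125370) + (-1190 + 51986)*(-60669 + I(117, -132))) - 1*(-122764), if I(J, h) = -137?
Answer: -3088414338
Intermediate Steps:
((39104 + 125370) + (-1190 + 51986)*(-60669 + I(117, -132))) - 1*(-122764) = ((39104 + 125370) + (-1190 + 51986)*(-60669 - 137)) - 1*(-122764) = (164474 + 50796*(-60806)) + 122764 = (164474 - 3088701576) + 122764 = -3088537102 + 122764 = -3088414338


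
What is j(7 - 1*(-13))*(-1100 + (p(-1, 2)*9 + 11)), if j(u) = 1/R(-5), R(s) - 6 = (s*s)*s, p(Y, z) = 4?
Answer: 1053/119 ≈ 8.8487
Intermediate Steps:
R(s) = 6 + s**3 (R(s) = 6 + (s*s)*s = 6 + s**2*s = 6 + s**3)
j(u) = -1/119 (j(u) = 1/(6 + (-5)**3) = 1/(6 - 125) = 1/(-119) = -1/119)
j(7 - 1*(-13))*(-1100 + (p(-1, 2)*9 + 11)) = -(-1100 + (4*9 + 11))/119 = -(-1100 + (36 + 11))/119 = -(-1100 + 47)/119 = -1/119*(-1053) = 1053/119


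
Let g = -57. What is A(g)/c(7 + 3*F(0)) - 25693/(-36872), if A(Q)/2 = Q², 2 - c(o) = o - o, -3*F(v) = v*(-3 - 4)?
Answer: 119822821/36872 ≈ 3249.7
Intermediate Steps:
F(v) = 7*v/3 (F(v) = -v*(-3 - 4)/3 = -v*(-7)/3 = -(-7)*v/3 = 7*v/3)
c(o) = 2 (c(o) = 2 - (o - o) = 2 - 1*0 = 2 + 0 = 2)
A(Q) = 2*Q²
A(g)/c(7 + 3*F(0)) - 25693/(-36872) = (2*(-57)²)/2 - 25693/(-36872) = (2*3249)*(½) - 25693*(-1/36872) = 6498*(½) + 25693/36872 = 3249 + 25693/36872 = 119822821/36872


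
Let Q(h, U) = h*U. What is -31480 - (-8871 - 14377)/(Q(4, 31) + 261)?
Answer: -12096552/385 ≈ -31420.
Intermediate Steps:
Q(h, U) = U*h
-31480 - (-8871 - 14377)/(Q(4, 31) + 261) = -31480 - (-8871 - 14377)/(31*4 + 261) = -31480 - (-23248)/(124 + 261) = -31480 - (-23248)/385 = -31480 - 1*(-23248/385) = -31480 + 23248/385 = -12096552/385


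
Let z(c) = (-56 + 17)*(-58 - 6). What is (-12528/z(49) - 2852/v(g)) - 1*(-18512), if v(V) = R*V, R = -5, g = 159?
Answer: 765226889/41340 ≈ 18511.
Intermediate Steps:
z(c) = 2496 (z(c) = -39*(-64) = 2496)
v(V) = -5*V
(-12528/z(49) - 2852/v(g)) - 1*(-18512) = (-12528/2496 - 2852/((-5*159))) - 1*(-18512) = (-12528*1/2496 - 2852/(-795)) + 18512 = (-261/52 - 2852*(-1/795)) + 18512 = (-261/52 + 2852/795) + 18512 = -59191/41340 + 18512 = 765226889/41340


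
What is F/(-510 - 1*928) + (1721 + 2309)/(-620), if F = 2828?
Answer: -12175/1438 ≈ -8.4666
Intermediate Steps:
F/(-510 - 1*928) + (1721 + 2309)/(-620) = 2828/(-510 - 1*928) + (1721 + 2309)/(-620) = 2828/(-510 - 928) + 4030*(-1/620) = 2828/(-1438) - 13/2 = 2828*(-1/1438) - 13/2 = -1414/719 - 13/2 = -12175/1438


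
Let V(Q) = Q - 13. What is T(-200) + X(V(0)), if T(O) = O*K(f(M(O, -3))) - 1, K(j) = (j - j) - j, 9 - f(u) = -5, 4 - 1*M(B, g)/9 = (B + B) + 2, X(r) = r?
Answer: 2786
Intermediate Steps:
V(Q) = -13 + Q
M(B, g) = 18 - 18*B (M(B, g) = 36 - 9*((B + B) + 2) = 36 - 9*(2*B + 2) = 36 - 9*(2 + 2*B) = 36 + (-18 - 18*B) = 18 - 18*B)
f(u) = 14 (f(u) = 9 - 1*(-5) = 9 + 5 = 14)
K(j) = -j (K(j) = 0 - j = -j)
T(O) = -1 - 14*O (T(O) = O*(-1*14) - 1 = O*(-14) - 1 = -14*O - 1 = -1 - 14*O)
T(-200) + X(V(0)) = (-1 - 14*(-200)) + (-13 + 0) = (-1 + 2800) - 13 = 2799 - 13 = 2786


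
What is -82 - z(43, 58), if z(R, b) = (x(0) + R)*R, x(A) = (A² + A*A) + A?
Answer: -1931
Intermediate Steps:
x(A) = A + 2*A² (x(A) = (A² + A²) + A = 2*A² + A = A + 2*A²)
z(R, b) = R² (z(R, b) = (0*(1 + 2*0) + R)*R = (0*(1 + 0) + R)*R = (0*1 + R)*R = (0 + R)*R = R*R = R²)
-82 - z(43, 58) = -82 - 1*43² = -82 - 1*1849 = -82 - 1849 = -1931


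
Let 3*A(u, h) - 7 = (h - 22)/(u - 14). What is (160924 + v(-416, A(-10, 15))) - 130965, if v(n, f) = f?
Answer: 2157223/72 ≈ 29961.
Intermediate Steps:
A(u, h) = 7/3 + (-22 + h)/(3*(-14 + u)) (A(u, h) = 7/3 + ((h - 22)/(u - 14))/3 = 7/3 + ((-22 + h)/(-14 + u))/3 = 7/3 + (-22 + h)/(3*(-14 + u)))
(160924 + v(-416, A(-10, 15))) - 130965 = (160924 + (-120 + 15 + 7*(-10))/(3*(-14 - 10))) - 130965 = (160924 + (⅓)*(-120 + 15 - 70)/(-24)) - 130965 = (160924 + (⅓)*(-1/24)*(-175)) - 130965 = (160924 + 175/72) - 130965 = 11586703/72 - 130965 = 2157223/72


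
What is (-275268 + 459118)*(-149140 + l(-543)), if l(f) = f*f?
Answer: 26788599650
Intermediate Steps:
l(f) = f²
(-275268 + 459118)*(-149140 + l(-543)) = (-275268 + 459118)*(-149140 + (-543)²) = 183850*(-149140 + 294849) = 183850*145709 = 26788599650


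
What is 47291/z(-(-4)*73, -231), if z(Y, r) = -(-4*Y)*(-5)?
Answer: -47291/5840 ≈ -8.0978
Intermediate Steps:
z(Y, r) = -20*Y
47291/z(-(-4)*73, -231) = 47291/((-(-20)*(-4*73))) = 47291/((-(-20)*(-292))) = 47291/((-20*292)) = 47291/(-5840) = 47291*(-1/5840) = -47291/5840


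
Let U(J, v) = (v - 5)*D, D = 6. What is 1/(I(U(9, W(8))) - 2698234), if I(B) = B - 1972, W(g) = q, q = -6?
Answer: -1/2700272 ≈ -3.7033e-7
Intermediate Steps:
W(g) = -6
U(J, v) = -30 + 6*v (U(J, v) = (v - 5)*6 = (-5 + v)*6 = -30 + 6*v)
I(B) = -1972 + B
1/(I(U(9, W(8))) - 2698234) = 1/((-1972 + (-30 + 6*(-6))) - 2698234) = 1/((-1972 + (-30 - 36)) - 2698234) = 1/((-1972 - 66) - 2698234) = 1/(-2038 - 2698234) = 1/(-2700272) = -1/2700272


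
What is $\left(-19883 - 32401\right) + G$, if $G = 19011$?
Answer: $-33273$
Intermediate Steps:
$\left(-19883 - 32401\right) + G = \left(-19883 - 32401\right) + 19011 = -52284 + 19011 = -33273$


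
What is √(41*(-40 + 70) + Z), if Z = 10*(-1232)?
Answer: I*√11090 ≈ 105.31*I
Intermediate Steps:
Z = -12320
√(41*(-40 + 70) + Z) = √(41*(-40 + 70) - 12320) = √(41*30 - 12320) = √(1230 - 12320) = √(-11090) = I*√11090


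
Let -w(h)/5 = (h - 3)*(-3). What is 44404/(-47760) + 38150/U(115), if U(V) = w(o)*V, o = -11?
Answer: -689143/274620 ≈ -2.5094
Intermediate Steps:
w(h) = -45 + 15*h (w(h) = -5*(h - 3)*(-3) = -5*(-3 + h)*(-3) = -5*(9 - 3*h) = -45 + 15*h)
U(V) = -210*V (U(V) = (-45 + 15*(-11))*V = (-45 - 165)*V = -210*V)
44404/(-47760) + 38150/U(115) = 44404/(-47760) + 38150/((-210*115)) = 44404*(-1/47760) + 38150/(-24150) = -11101/11940 + 38150*(-1/24150) = -11101/11940 - 109/69 = -689143/274620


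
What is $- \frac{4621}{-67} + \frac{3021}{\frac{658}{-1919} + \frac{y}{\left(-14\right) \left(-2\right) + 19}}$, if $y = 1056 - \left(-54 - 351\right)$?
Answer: $\frac{31068493744}{185773111} \approx 167.24$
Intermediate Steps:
$y = 1461$ ($y = 1056 - -405 = 1056 + 405 = 1461$)
$- \frac{4621}{-67} + \frac{3021}{\frac{658}{-1919} + \frac{y}{\left(-14\right) \left(-2\right) + 19}} = - \frac{4621}{-67} + \frac{3021}{\frac{658}{-1919} + \frac{1461}{\left(-14\right) \left(-2\right) + 19}} = \left(-4621\right) \left(- \frac{1}{67}\right) + \frac{3021}{658 \left(- \frac{1}{1919}\right) + \frac{1461}{28 + 19}} = \frac{4621}{67} + \frac{3021}{- \frac{658}{1919} + \frac{1461}{47}} = \frac{4621}{67} + \frac{3021}{\frac{2772733}{90193}} = \frac{4621}{67} + 3021 \cdot \frac{90193}{2772733} = \frac{4621}{67} + \frac{272473053}{2772733} = \frac{31068493744}{185773111}$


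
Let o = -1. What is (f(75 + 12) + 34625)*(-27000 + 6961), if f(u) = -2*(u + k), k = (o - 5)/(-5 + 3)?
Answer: -690243355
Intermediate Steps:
k = 3 (k = (-1 - 5)/(-5 + 3) = -6/(-2) = -6*(-½) = 3)
f(u) = -6 - 2*u (f(u) = -2*(u + 3) = -2*(3 + u) = -6 - 2*u)
(f(75 + 12) + 34625)*(-27000 + 6961) = ((-6 - 2*(75 + 12)) + 34625)*(-27000 + 6961) = ((-6 - 2*87) + 34625)*(-20039) = ((-6 - 174) + 34625)*(-20039) = (-180 + 34625)*(-20039) = 34445*(-20039) = -690243355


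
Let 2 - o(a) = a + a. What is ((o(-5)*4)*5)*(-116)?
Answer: -27840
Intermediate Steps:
o(a) = 2 - 2*a (o(a) = 2 - (a + a) = 2 - 2*a)
((o(-5)*4)*5)*(-116) = (((2 - 2*(-5))*4)*5)*(-116) = (((2 + 10)*4)*5)*(-116) = ((12*4)*5)*(-116) = (48*5)*(-116) = 240*(-116) = -27840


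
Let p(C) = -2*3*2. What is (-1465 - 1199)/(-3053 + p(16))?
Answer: 2664/3065 ≈ 0.86917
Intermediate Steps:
p(C) = -12 (p(C) = -6*2 = -12)
(-1465 - 1199)/(-3053 + p(16)) = (-1465 - 1199)/(-3053 - 12) = -2664/(-3065) = -2664*(-1/3065) = 2664/3065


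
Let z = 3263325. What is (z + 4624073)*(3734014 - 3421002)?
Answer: 2468850222776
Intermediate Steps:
(z + 4624073)*(3734014 - 3421002) = (3263325 + 4624073)*(3734014 - 3421002) = 7887398*313012 = 2468850222776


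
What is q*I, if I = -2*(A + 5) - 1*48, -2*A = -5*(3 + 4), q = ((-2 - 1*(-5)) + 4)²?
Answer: -4557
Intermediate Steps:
q = 49 (q = ((-2 + 5) + 4)² = (3 + 4)² = 7² = 49)
A = 35/2 (A = -(-5)*(3 + 4)/2 = -(-5)*7/2 = -½*(-35) = 35/2 ≈ 17.500)
I = -93 (I = -2*(35/2 + 5) - 1*48 = -2*45/2 - 48 = -45 - 48 = -93)
q*I = 49*(-93) = -4557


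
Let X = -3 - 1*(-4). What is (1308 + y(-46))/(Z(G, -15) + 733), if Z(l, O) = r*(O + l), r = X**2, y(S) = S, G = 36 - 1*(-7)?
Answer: 1262/761 ≈ 1.6583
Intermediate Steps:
G = 43 (G = 36 + 7 = 43)
X = 1 (X = -3 + 4 = 1)
r = 1 (r = 1**2 = 1)
Z(l, O) = O + l (Z(l, O) = 1*(O + l) = O + l)
(1308 + y(-46))/(Z(G, -15) + 733) = (1308 - 46)/((-15 + 43) + 733) = 1262/(28 + 733) = 1262/761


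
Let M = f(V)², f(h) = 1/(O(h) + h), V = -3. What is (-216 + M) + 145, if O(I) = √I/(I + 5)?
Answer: (-2339*I - 852*√3)/(3*(4*√3 + 11*I)) ≈ -70.913 + 0.05466*I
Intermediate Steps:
O(I) = √I/(5 + I)
f(h) = 1/(h + √h/(5 + h)) (f(h) = 1/(√h/(5 + h) + h) = 1/(h + √h/(5 + h)))
M = 4/(-6 + I*√3)² (M = ((5 - 3)/(√(-3) - 3*(5 - 3)))² = (2/(I*√3 - 3*2))² = (2/(I*√3 - 6))² = (2/(-6 + I*√3))² = 4/(-6 + I*√3)² ≈ 0.086785 + 0.05466*I)
(-216 + M) + 145 = (-216 + 4/(6 - I*√3)²) + 145 = -71 + 4/(6 - I*√3)²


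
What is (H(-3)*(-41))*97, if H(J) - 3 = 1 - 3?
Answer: -3977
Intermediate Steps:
H(J) = 1 (H(J) = 3 + (1 - 3) = 3 - 2 = 1)
(H(-3)*(-41))*97 = (1*(-41))*97 = -41*97 = -3977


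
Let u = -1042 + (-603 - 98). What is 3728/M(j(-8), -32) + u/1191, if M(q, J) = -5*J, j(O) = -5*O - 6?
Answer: 86691/3970 ≈ 21.837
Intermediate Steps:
j(O) = -6 - 5*O
u = -1743 (u = -1042 - 701 = -1743)
3728/M(j(-8), -32) + u/1191 = 3728/((-5*(-32))) - 1743/1191 = 3728/160 - 1743*1/1191 = 3728*(1/160) - 581/397 = 233/10 - 581/397 = 86691/3970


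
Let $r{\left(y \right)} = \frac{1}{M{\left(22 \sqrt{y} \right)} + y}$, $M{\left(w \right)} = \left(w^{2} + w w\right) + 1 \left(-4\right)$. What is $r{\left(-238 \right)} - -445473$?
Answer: $\frac{102737656097}{230626} \approx 4.4547 \cdot 10^{5}$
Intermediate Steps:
$M{\left(w \right)} = -4 + 2 w^{2}$ ($M{\left(w \right)} = \left(w^{2} + w^{2}\right) - 4 = 2 w^{2} - 4 = -4 + 2 w^{2}$)
$r{\left(y \right)} = \frac{1}{-4 + 969 y}$ ($r{\left(y \right)} = \frac{1}{\left(-4 + 2 \left(22 \sqrt{y}\right)^{2}\right) + y} = \frac{1}{\left(-4 + 2 \cdot 484 y\right) + y} = \frac{1}{\left(-4 + 968 y\right) + y} = \frac{1}{-4 + 969 y}$)
$r{\left(-238 \right)} - -445473 = \frac{1}{-4 + 969 \left(-238\right)} - -445473 = \frac{1}{-4 - 230622} + 445473 = \frac{1}{-230626} + 445473 = - \frac{1}{230626} + 445473 = \frac{102737656097}{230626}$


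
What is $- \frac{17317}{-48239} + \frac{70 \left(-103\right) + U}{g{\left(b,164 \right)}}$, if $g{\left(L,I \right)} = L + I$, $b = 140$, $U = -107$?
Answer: $- \frac{347700395}{14664656} \approx -23.71$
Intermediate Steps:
$g{\left(L,I \right)} = I + L$
$- \frac{17317}{-48239} + \frac{70 \left(-103\right) + U}{g{\left(b,164 \right)}} = - \frac{17317}{-48239} + \frac{70 \left(-103\right) - 107}{164 + 140} = \left(-17317\right) \left(- \frac{1}{48239}\right) + \frac{-7210 - 107}{304} = \frac{17317}{48239} - \frac{7317}{304} = - \frac{347700395}{14664656}$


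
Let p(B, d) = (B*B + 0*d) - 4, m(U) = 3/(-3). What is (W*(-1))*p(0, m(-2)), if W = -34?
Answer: -136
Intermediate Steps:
m(U) = -1 (m(U) = 3*(-⅓) = -1)
p(B, d) = -4 + B² (p(B, d) = (B² + 0) - 4 = B² - 4 = -4 + B²)
(W*(-1))*p(0, m(-2)) = (-34*(-1))*(-4 + 0²) = 34*(-4 + 0) = 34*(-4) = -136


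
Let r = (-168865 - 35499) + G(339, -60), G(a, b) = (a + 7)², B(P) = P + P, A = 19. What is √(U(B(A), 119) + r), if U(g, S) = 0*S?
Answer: 2*I*√21162 ≈ 290.94*I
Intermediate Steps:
B(P) = 2*P
G(a, b) = (7 + a)²
U(g, S) = 0
r = -84648 (r = (-168865 - 35499) + (7 + 339)² = -204364 + 346² = -204364 + 119716 = -84648)
√(U(B(A), 119) + r) = √(0 - 84648) = √(-84648) = 2*I*√21162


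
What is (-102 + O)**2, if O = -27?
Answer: 16641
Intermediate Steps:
(-102 + O)**2 = (-102 - 27)**2 = (-129)**2 = 16641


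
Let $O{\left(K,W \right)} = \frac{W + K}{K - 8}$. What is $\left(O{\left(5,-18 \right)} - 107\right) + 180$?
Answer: $\frac{232}{3} \approx 77.333$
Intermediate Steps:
$O{\left(K,W \right)} = \frac{K + W}{-8 + K}$
$\left(O{\left(5,-18 \right)} - 107\right) + 180 = \left(\frac{5 - 18}{-8 + 5} - 107\right) + 180 = \left(\frac{1}{-3} \left(-13\right) - 107\right) + 180 = \left(\left(- \frac{1}{3}\right) \left(-13\right) - 107\right) + 180 = \left(\frac{13}{3} - 107\right) + 180 = - \frac{308}{3} + 180 = \frac{232}{3}$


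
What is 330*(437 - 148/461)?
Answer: 66431970/461 ≈ 1.4410e+5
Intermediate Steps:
330*(437 - 148/461) = 330*(201309/461) = 66431970/461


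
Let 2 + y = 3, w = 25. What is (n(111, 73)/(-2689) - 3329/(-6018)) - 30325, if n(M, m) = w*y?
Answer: -490722539419/16182402 ≈ -30324.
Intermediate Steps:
y = 1 (y = -2 + 3 = 1)
n(M, m) = 25 (n(M, m) = 25*1 = 25)
(n(111, 73)/(-2689) - 3329/(-6018)) - 30325 = (25/(-2689) - 3329/(-6018)) - 30325 = (25*(-1/2689) - 3329*(-1/6018)) - 30325 = (-25/2689 + 3329/6018) - 30325 = 8801231/16182402 - 30325 = -490722539419/16182402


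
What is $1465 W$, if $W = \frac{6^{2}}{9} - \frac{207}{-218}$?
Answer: $\frac{1580735}{218} \approx 7251.1$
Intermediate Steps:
$W = \frac{1079}{218}$ ($W = 36 \cdot \frac{1}{9} - - \frac{207}{218} = 4 + \frac{207}{218} = \frac{1079}{218} \approx 4.9495$)
$1465 W = 1465 \cdot \frac{1079}{218} = \frac{1580735}{218}$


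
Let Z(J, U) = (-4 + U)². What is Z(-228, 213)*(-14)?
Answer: -611534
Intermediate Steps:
Z(-228, 213)*(-14) = (-4 + 213)²*(-14) = 209²*(-14) = 43681*(-14) = -611534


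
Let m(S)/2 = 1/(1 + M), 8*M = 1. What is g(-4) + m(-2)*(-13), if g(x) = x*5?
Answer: -388/9 ≈ -43.111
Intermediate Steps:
M = ⅛ (M = (⅛)*1 = ⅛ ≈ 0.12500)
g(x) = 5*x
m(S) = 16/9 (m(S) = 2/(1 + ⅛) = 2/(9/8) = 2*(8/9) = 16/9)
g(-4) + m(-2)*(-13) = 5*(-4) + (16/9)*(-13) = -20 - 208/9 = -388/9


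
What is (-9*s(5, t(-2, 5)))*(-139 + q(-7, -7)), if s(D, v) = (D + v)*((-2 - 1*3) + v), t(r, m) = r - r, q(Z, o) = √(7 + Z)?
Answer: -31275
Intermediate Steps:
t(r, m) = 0
s(D, v) = (-5 + v)*(D + v) (s(D, v) = (D + v)*((-2 - 3) + v) = (D + v)*(-5 + v) = (-5 + v)*(D + v))
(-9*s(5, t(-2, 5)))*(-139 + q(-7, -7)) = (-9*(0² - 5*5 - 5*0 + 5*0))*(-139 + √(7 - 7)) = (-9*(0 - 25 + 0 + 0))*(-139 + √0) = (-9*(-25))*(-139 + 0) = 225*(-139) = -31275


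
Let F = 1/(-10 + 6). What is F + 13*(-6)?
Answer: -313/4 ≈ -78.250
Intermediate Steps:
F = -1/4 (F = 1/(-4) = -1/4 ≈ -0.25000)
F + 13*(-6) = -1/4 + 13*(-6) = -1/4 - 78 = -313/4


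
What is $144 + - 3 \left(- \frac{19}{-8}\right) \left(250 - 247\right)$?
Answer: $\frac{981}{8} \approx 122.63$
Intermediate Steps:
$144 + - 3 \left(- \frac{19}{-8}\right) \left(250 - 247\right) = 144 + - 3 \left(\left(-19\right) \left(- \frac{1}{8}\right)\right) 3 = 144 + \left(-3\right) \frac{19}{8} \cdot 3 = 144 - \frac{171}{8} = \frac{981}{8}$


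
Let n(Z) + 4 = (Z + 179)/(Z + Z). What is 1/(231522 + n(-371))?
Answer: 371/85893274 ≈ 4.3193e-6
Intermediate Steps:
n(Z) = -4 + (179 + Z)/(2*Z) (n(Z) = -4 + (Z + 179)/(Z + Z) = -4 + (179 + Z)/((2*Z)) = -4 + (179 + Z)*(1/(2*Z)) = -4 + (179 + Z)/(2*Z))
1/(231522 + n(-371)) = 1/(231522 + (½)*(179 - 7*(-371))/(-371)) = 1/(231522 + (½)*(-1/371)*(179 + 2597)) = 1/(231522 + (½)*(-1/371)*2776) = 1/(231522 - 1388/371) = 1/(85893274/371) = 371/85893274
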